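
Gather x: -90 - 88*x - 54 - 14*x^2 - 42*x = -14*x^2 - 130*x - 144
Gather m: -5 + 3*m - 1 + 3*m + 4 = 6*m - 2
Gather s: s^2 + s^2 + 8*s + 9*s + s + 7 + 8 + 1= 2*s^2 + 18*s + 16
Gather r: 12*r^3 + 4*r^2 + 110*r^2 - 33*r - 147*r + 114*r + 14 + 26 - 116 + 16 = 12*r^3 + 114*r^2 - 66*r - 60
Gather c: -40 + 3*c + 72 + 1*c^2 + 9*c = c^2 + 12*c + 32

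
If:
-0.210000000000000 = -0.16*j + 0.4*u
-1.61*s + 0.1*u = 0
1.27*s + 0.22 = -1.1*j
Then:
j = -0.16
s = -0.04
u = -0.59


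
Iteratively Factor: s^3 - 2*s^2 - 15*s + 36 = (s - 3)*(s^2 + s - 12) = (s - 3)*(s + 4)*(s - 3)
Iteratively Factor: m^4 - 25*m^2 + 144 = (m - 3)*(m^3 + 3*m^2 - 16*m - 48) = (m - 4)*(m - 3)*(m^2 + 7*m + 12) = (m - 4)*(m - 3)*(m + 4)*(m + 3)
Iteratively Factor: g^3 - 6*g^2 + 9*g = (g - 3)*(g^2 - 3*g) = g*(g - 3)*(g - 3)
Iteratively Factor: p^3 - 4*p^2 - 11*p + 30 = (p + 3)*(p^2 - 7*p + 10) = (p - 2)*(p + 3)*(p - 5)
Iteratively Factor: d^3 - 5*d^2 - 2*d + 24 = (d - 3)*(d^2 - 2*d - 8) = (d - 3)*(d + 2)*(d - 4)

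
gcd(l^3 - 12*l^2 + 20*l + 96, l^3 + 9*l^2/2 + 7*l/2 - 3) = l + 2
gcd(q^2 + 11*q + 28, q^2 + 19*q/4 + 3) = q + 4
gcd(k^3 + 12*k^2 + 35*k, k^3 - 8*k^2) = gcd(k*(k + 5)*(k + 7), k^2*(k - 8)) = k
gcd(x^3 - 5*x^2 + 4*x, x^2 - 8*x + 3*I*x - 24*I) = 1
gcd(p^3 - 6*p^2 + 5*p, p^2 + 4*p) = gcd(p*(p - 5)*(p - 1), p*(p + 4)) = p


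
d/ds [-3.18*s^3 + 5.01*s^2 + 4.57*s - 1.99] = -9.54*s^2 + 10.02*s + 4.57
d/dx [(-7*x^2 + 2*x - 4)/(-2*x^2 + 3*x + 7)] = (-17*x^2 - 114*x + 26)/(4*x^4 - 12*x^3 - 19*x^2 + 42*x + 49)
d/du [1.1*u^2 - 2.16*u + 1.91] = 2.2*u - 2.16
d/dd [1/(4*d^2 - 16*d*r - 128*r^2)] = (-d/2 + r)/(-d^2 + 4*d*r + 32*r^2)^2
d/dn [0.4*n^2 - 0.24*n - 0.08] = 0.8*n - 0.24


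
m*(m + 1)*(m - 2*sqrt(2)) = m^3 - 2*sqrt(2)*m^2 + m^2 - 2*sqrt(2)*m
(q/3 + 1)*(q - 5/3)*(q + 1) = q^3/3 + 7*q^2/9 - 11*q/9 - 5/3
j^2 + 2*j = j*(j + 2)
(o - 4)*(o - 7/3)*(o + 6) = o^3 - o^2/3 - 86*o/3 + 56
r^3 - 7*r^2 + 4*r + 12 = (r - 6)*(r - 2)*(r + 1)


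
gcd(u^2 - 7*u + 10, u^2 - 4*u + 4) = u - 2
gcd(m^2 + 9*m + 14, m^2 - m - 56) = m + 7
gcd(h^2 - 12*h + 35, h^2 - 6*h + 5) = h - 5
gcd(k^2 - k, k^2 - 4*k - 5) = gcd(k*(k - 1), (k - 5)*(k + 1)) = 1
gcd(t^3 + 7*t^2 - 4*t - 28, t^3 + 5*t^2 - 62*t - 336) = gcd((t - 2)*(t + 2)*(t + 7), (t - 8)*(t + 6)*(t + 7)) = t + 7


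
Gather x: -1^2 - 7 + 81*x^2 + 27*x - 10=81*x^2 + 27*x - 18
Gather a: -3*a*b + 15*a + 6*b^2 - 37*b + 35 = a*(15 - 3*b) + 6*b^2 - 37*b + 35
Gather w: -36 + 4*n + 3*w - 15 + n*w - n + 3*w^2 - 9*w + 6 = 3*n + 3*w^2 + w*(n - 6) - 45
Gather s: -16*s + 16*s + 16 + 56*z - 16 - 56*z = 0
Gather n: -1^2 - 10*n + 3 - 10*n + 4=6 - 20*n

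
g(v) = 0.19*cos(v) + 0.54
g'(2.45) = -0.12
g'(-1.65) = 0.19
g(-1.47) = 0.56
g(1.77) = 0.50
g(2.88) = 0.36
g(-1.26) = 0.60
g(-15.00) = 0.40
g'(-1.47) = 0.19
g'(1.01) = -0.16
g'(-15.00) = 0.12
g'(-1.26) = 0.18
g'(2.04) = -0.17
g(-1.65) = 0.52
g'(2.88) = -0.05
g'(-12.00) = -0.10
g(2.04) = 0.45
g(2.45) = 0.39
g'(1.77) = -0.19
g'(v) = -0.19*sin(v)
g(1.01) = 0.64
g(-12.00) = 0.70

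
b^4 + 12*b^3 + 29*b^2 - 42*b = b*(b - 1)*(b + 6)*(b + 7)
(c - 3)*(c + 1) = c^2 - 2*c - 3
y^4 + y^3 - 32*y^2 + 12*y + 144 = (y - 4)*(y - 3)*(y + 2)*(y + 6)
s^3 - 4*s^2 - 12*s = s*(s - 6)*(s + 2)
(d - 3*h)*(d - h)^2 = d^3 - 5*d^2*h + 7*d*h^2 - 3*h^3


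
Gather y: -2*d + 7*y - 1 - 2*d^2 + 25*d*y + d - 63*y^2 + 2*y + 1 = -2*d^2 - d - 63*y^2 + y*(25*d + 9)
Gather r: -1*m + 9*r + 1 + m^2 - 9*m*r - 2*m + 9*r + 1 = m^2 - 3*m + r*(18 - 9*m) + 2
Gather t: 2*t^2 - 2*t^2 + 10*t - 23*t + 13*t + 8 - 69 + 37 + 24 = 0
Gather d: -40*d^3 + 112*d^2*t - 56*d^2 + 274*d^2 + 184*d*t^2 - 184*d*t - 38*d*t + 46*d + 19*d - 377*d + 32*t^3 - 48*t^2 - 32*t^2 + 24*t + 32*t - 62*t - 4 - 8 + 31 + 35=-40*d^3 + d^2*(112*t + 218) + d*(184*t^2 - 222*t - 312) + 32*t^3 - 80*t^2 - 6*t + 54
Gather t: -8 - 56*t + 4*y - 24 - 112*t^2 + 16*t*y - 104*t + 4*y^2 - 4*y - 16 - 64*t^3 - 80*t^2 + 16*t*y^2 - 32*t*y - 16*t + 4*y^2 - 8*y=-64*t^3 - 192*t^2 + t*(16*y^2 - 16*y - 176) + 8*y^2 - 8*y - 48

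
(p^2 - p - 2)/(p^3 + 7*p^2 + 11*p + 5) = (p - 2)/(p^2 + 6*p + 5)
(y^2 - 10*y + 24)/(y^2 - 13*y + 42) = (y - 4)/(y - 7)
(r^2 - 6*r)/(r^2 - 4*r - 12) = r/(r + 2)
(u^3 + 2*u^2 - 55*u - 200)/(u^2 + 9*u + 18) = (u^3 + 2*u^2 - 55*u - 200)/(u^2 + 9*u + 18)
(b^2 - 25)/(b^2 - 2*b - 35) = (b - 5)/(b - 7)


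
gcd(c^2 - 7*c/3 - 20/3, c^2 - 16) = c - 4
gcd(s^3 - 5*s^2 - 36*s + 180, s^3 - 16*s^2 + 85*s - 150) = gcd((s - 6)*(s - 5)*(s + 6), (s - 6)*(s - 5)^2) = s^2 - 11*s + 30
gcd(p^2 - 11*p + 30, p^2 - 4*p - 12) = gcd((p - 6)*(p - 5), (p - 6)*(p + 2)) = p - 6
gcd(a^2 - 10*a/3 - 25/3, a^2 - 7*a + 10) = a - 5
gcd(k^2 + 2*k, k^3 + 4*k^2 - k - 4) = 1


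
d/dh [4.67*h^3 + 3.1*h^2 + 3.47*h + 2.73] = 14.01*h^2 + 6.2*h + 3.47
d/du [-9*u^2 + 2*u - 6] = 2 - 18*u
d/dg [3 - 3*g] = -3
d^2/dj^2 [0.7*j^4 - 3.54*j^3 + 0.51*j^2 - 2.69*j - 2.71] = 8.4*j^2 - 21.24*j + 1.02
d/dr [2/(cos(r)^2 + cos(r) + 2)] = 2*(2*cos(r) + 1)*sin(r)/(cos(r)^2 + cos(r) + 2)^2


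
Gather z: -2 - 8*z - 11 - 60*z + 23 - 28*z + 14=24 - 96*z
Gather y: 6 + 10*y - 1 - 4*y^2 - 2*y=-4*y^2 + 8*y + 5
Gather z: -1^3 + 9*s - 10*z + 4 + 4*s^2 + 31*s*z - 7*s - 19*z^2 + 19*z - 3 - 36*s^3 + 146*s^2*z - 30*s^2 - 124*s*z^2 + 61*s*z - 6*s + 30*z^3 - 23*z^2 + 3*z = -36*s^3 - 26*s^2 - 4*s + 30*z^3 + z^2*(-124*s - 42) + z*(146*s^2 + 92*s + 12)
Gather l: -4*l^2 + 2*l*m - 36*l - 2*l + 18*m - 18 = -4*l^2 + l*(2*m - 38) + 18*m - 18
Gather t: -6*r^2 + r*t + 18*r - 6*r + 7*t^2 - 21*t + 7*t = -6*r^2 + 12*r + 7*t^2 + t*(r - 14)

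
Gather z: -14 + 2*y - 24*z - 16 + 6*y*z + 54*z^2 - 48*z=2*y + 54*z^2 + z*(6*y - 72) - 30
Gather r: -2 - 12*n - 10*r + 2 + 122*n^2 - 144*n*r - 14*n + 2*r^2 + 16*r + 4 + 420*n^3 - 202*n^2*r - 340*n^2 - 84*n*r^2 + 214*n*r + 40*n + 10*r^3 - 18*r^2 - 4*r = 420*n^3 - 218*n^2 + 14*n + 10*r^3 + r^2*(-84*n - 16) + r*(-202*n^2 + 70*n + 2) + 4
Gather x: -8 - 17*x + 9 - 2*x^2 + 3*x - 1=-2*x^2 - 14*x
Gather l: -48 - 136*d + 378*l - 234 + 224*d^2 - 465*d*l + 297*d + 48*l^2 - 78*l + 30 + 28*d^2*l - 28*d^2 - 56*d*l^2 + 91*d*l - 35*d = 196*d^2 + 126*d + l^2*(48 - 56*d) + l*(28*d^2 - 374*d + 300) - 252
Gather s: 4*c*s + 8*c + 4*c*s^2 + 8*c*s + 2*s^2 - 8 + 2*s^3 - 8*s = 8*c + 2*s^3 + s^2*(4*c + 2) + s*(12*c - 8) - 8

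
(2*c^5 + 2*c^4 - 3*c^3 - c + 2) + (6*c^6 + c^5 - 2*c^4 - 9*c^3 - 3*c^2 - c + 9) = 6*c^6 + 3*c^5 - 12*c^3 - 3*c^2 - 2*c + 11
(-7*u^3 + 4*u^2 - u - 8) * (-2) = 14*u^3 - 8*u^2 + 2*u + 16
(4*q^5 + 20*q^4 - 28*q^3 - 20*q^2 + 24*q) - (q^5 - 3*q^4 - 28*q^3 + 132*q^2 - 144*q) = 3*q^5 + 23*q^4 - 152*q^2 + 168*q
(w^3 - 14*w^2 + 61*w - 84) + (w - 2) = w^3 - 14*w^2 + 62*w - 86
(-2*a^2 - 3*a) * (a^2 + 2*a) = -2*a^4 - 7*a^3 - 6*a^2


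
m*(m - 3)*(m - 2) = m^3 - 5*m^2 + 6*m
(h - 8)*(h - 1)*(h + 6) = h^3 - 3*h^2 - 46*h + 48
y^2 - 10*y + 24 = (y - 6)*(y - 4)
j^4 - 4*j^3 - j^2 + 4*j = j*(j - 4)*(j - 1)*(j + 1)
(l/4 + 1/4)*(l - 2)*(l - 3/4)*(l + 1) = l^4/4 - 3*l^3/16 - 3*l^2/4 + l/16 + 3/8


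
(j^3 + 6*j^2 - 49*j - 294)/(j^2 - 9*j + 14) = (j^2 + 13*j + 42)/(j - 2)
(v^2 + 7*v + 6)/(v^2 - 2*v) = (v^2 + 7*v + 6)/(v*(v - 2))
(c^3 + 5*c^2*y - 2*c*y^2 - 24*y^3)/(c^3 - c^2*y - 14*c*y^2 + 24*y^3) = (-c - 3*y)/(-c + 3*y)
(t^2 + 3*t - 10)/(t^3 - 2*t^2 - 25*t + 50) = 1/(t - 5)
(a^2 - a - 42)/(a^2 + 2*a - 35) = (a^2 - a - 42)/(a^2 + 2*a - 35)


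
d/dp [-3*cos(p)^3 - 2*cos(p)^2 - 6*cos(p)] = (9*cos(p)^2 + 4*cos(p) + 6)*sin(p)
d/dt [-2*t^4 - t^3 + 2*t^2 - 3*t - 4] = -8*t^3 - 3*t^2 + 4*t - 3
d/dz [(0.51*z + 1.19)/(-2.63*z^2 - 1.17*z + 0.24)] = (1.3413*z^2 + 6.2594*z + 1.5147)/(6.9169*z^4 + 6.1542*z^3 + 0.1065*z^2 - 0.5616*z + 0.0576)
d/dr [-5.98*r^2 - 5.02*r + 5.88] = -11.96*r - 5.02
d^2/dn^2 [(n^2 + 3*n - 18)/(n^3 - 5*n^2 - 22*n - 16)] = 2*(n^6 + 9*n^5 - 87*n^4 + 863*n^3 - 114*n^2 - 7524*n - 8072)/(n^9 - 15*n^8 + 9*n^7 + 487*n^6 + 282*n^5 - 6348*n^4 - 20440*n^3 - 27072*n^2 - 16896*n - 4096)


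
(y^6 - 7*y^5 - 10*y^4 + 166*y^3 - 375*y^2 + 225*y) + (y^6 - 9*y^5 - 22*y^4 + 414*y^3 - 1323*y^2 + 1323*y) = 2*y^6 - 16*y^5 - 32*y^4 + 580*y^3 - 1698*y^2 + 1548*y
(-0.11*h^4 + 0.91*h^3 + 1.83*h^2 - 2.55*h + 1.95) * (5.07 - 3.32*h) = 0.3652*h^5 - 3.5789*h^4 - 1.4619*h^3 + 17.7441*h^2 - 19.4025*h + 9.8865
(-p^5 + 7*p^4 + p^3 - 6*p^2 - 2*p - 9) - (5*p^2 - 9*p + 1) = -p^5 + 7*p^4 + p^3 - 11*p^2 + 7*p - 10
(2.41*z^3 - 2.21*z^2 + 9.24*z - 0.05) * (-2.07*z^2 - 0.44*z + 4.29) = -4.9887*z^5 + 3.5143*z^4 - 7.8155*z^3 - 13.443*z^2 + 39.6616*z - 0.2145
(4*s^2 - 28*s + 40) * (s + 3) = 4*s^3 - 16*s^2 - 44*s + 120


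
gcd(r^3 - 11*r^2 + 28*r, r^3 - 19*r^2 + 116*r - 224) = r^2 - 11*r + 28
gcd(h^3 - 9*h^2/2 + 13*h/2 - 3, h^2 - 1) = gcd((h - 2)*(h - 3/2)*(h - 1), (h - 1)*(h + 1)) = h - 1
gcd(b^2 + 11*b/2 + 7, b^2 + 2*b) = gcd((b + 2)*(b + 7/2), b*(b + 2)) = b + 2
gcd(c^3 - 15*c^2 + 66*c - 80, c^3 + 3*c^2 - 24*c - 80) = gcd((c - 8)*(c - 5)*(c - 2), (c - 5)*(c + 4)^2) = c - 5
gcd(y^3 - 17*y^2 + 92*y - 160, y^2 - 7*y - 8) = y - 8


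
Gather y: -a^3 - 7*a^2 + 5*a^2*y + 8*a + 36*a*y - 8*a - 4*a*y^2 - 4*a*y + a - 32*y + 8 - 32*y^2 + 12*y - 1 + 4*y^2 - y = -a^3 - 7*a^2 + a + y^2*(-4*a - 28) + y*(5*a^2 + 32*a - 21) + 7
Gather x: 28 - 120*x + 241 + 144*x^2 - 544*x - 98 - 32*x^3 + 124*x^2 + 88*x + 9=-32*x^3 + 268*x^2 - 576*x + 180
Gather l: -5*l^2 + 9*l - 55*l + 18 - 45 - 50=-5*l^2 - 46*l - 77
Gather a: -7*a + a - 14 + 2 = -6*a - 12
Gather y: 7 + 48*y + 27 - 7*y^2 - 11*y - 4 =-7*y^2 + 37*y + 30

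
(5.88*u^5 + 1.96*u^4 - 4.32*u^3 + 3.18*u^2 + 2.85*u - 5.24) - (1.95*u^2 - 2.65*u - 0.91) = 5.88*u^5 + 1.96*u^4 - 4.32*u^3 + 1.23*u^2 + 5.5*u - 4.33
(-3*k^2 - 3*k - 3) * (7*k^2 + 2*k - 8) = -21*k^4 - 27*k^3 - 3*k^2 + 18*k + 24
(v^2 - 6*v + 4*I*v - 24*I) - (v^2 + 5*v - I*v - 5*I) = -11*v + 5*I*v - 19*I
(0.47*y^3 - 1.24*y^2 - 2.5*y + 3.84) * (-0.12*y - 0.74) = -0.0564*y^4 - 0.199*y^3 + 1.2176*y^2 + 1.3892*y - 2.8416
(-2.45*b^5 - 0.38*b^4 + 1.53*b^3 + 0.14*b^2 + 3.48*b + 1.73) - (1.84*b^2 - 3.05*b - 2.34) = -2.45*b^5 - 0.38*b^4 + 1.53*b^3 - 1.7*b^2 + 6.53*b + 4.07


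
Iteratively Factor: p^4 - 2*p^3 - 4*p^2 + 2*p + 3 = (p - 3)*(p^3 + p^2 - p - 1) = (p - 3)*(p + 1)*(p^2 - 1) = (p - 3)*(p - 1)*(p + 1)*(p + 1)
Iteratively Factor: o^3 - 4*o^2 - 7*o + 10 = (o - 5)*(o^2 + o - 2) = (o - 5)*(o + 2)*(o - 1)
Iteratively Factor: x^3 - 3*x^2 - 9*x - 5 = (x + 1)*(x^2 - 4*x - 5) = (x + 1)^2*(x - 5)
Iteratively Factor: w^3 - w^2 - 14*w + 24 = (w - 3)*(w^2 + 2*w - 8) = (w - 3)*(w + 4)*(w - 2)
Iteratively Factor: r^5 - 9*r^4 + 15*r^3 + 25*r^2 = (r)*(r^4 - 9*r^3 + 15*r^2 + 25*r) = r*(r - 5)*(r^3 - 4*r^2 - 5*r) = r^2*(r - 5)*(r^2 - 4*r - 5) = r^2*(r - 5)^2*(r + 1)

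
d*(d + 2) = d^2 + 2*d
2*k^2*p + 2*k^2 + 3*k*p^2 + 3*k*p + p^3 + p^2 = (k + p)*(2*k + p)*(p + 1)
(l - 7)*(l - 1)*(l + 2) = l^3 - 6*l^2 - 9*l + 14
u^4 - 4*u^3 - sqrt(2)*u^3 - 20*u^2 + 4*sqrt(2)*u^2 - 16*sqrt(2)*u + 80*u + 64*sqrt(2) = (u - 4)*(u - 4*sqrt(2))*(u + sqrt(2))*(u + 2*sqrt(2))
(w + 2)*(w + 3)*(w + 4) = w^3 + 9*w^2 + 26*w + 24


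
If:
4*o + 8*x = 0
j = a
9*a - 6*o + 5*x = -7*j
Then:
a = -17*x/16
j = -17*x/16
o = -2*x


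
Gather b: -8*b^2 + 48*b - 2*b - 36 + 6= -8*b^2 + 46*b - 30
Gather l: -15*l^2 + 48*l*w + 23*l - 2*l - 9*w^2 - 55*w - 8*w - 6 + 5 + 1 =-15*l^2 + l*(48*w + 21) - 9*w^2 - 63*w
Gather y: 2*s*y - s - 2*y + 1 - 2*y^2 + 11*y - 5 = -s - 2*y^2 + y*(2*s + 9) - 4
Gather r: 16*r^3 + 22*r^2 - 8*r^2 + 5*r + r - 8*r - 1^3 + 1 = 16*r^3 + 14*r^2 - 2*r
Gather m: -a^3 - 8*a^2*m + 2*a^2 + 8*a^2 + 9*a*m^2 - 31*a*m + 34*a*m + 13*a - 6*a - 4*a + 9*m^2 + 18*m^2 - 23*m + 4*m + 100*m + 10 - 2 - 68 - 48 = -a^3 + 10*a^2 + 3*a + m^2*(9*a + 27) + m*(-8*a^2 + 3*a + 81) - 108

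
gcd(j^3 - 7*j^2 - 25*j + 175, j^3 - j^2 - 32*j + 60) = j - 5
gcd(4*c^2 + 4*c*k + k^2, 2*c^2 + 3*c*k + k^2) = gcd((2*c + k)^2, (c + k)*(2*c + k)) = 2*c + k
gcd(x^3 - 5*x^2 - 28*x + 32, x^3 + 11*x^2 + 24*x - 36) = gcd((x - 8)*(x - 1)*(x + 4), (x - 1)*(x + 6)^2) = x - 1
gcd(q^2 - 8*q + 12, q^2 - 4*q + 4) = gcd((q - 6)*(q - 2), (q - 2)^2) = q - 2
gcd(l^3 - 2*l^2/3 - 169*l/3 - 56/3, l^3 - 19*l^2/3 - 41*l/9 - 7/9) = l + 1/3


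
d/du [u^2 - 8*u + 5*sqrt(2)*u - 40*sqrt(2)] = 2*u - 8 + 5*sqrt(2)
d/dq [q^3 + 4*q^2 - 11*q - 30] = 3*q^2 + 8*q - 11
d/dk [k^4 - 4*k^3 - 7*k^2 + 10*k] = 4*k^3 - 12*k^2 - 14*k + 10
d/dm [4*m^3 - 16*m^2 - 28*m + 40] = 12*m^2 - 32*m - 28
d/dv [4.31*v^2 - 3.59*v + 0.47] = 8.62*v - 3.59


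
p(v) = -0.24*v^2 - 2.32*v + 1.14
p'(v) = -0.48*v - 2.32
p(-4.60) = 6.73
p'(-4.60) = -0.11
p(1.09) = -1.67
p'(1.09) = -2.84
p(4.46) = -13.98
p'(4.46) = -4.46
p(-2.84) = 5.79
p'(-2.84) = -0.96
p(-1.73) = 4.44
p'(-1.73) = -1.49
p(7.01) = -26.92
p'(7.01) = -5.68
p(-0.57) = 2.38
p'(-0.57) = -2.05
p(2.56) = -6.37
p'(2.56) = -3.55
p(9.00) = -39.18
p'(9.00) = -6.64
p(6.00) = -21.42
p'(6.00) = -5.20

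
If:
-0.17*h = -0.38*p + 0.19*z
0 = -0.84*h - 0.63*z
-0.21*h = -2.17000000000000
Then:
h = 10.33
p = -2.27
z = -13.78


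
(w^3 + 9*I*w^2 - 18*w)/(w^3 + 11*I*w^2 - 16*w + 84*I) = w*(w + 3*I)/(w^2 + 5*I*w + 14)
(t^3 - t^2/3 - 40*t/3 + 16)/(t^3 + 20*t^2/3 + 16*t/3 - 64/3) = (t - 3)/(t + 4)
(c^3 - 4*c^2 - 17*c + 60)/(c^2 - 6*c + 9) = (c^2 - c - 20)/(c - 3)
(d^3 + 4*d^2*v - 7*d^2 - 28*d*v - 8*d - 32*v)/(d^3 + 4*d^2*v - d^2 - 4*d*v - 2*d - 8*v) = (d - 8)/(d - 2)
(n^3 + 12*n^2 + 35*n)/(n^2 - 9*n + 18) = n*(n^2 + 12*n + 35)/(n^2 - 9*n + 18)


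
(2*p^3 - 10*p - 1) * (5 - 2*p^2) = -4*p^5 + 30*p^3 + 2*p^2 - 50*p - 5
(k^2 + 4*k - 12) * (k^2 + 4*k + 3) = k^4 + 8*k^3 + 7*k^2 - 36*k - 36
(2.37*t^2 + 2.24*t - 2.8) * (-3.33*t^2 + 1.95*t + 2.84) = -7.8921*t^4 - 2.8377*t^3 + 20.4228*t^2 + 0.9016*t - 7.952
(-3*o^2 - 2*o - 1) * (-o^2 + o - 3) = 3*o^4 - o^3 + 8*o^2 + 5*o + 3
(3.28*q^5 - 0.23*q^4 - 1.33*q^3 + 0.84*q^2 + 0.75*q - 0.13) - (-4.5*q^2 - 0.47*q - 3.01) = 3.28*q^5 - 0.23*q^4 - 1.33*q^3 + 5.34*q^2 + 1.22*q + 2.88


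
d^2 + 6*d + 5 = (d + 1)*(d + 5)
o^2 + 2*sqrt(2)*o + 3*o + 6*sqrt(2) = (o + 3)*(o + 2*sqrt(2))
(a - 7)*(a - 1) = a^2 - 8*a + 7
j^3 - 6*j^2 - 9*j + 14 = (j - 7)*(j - 1)*(j + 2)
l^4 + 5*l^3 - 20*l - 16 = (l - 2)*(l + 1)*(l + 2)*(l + 4)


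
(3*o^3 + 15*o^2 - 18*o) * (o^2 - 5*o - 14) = 3*o^5 - 135*o^3 - 120*o^2 + 252*o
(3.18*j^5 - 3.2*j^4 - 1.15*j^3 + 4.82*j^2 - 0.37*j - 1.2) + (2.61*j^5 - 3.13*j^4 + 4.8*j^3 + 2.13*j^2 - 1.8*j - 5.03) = 5.79*j^5 - 6.33*j^4 + 3.65*j^3 + 6.95*j^2 - 2.17*j - 6.23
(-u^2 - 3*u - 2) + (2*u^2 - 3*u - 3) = u^2 - 6*u - 5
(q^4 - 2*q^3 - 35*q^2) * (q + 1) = q^5 - q^4 - 37*q^3 - 35*q^2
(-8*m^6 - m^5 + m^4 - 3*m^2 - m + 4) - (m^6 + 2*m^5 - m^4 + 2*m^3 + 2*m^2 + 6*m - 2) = -9*m^6 - 3*m^5 + 2*m^4 - 2*m^3 - 5*m^2 - 7*m + 6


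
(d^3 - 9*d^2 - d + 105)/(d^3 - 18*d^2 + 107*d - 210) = (d + 3)/(d - 6)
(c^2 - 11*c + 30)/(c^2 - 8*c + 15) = (c - 6)/(c - 3)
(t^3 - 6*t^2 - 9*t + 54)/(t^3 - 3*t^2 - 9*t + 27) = (t - 6)/(t - 3)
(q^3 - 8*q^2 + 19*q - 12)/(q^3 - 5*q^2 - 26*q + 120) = (q^2 - 4*q + 3)/(q^2 - q - 30)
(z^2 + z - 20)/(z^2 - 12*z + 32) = (z + 5)/(z - 8)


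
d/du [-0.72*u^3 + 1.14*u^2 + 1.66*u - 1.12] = -2.16*u^2 + 2.28*u + 1.66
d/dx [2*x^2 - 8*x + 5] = 4*x - 8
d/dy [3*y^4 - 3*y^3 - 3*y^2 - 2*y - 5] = 12*y^3 - 9*y^2 - 6*y - 2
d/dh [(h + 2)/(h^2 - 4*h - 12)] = -1/(h^2 - 12*h + 36)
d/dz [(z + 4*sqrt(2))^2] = 2*z + 8*sqrt(2)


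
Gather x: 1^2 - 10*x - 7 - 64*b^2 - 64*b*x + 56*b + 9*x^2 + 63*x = -64*b^2 + 56*b + 9*x^2 + x*(53 - 64*b) - 6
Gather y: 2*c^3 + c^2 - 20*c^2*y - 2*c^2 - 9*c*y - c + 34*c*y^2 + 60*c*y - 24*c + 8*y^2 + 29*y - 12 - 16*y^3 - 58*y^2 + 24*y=2*c^3 - c^2 - 25*c - 16*y^3 + y^2*(34*c - 50) + y*(-20*c^2 + 51*c + 53) - 12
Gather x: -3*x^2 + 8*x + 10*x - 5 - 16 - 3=-3*x^2 + 18*x - 24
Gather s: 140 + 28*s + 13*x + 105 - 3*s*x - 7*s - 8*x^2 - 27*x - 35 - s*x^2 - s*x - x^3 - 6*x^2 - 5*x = s*(-x^2 - 4*x + 21) - x^3 - 14*x^2 - 19*x + 210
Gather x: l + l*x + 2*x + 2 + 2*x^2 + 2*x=l + 2*x^2 + x*(l + 4) + 2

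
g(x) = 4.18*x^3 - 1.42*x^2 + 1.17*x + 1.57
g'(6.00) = 435.57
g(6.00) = 860.35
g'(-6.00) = 469.65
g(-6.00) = -959.45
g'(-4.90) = 316.17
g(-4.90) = -530.03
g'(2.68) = 83.63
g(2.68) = 74.97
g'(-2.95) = 118.68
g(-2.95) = -121.55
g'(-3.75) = 188.16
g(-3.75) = -243.22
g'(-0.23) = 2.49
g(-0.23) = 1.17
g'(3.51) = 145.70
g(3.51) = 168.94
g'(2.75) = 88.19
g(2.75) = 80.98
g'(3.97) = 187.54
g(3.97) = 245.38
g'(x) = 12.54*x^2 - 2.84*x + 1.17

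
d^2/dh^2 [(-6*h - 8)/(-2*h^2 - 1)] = 8*(6*h^3 + 24*h^2 - 9*h - 4)/(8*h^6 + 12*h^4 + 6*h^2 + 1)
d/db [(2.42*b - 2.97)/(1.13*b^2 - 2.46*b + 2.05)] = (-2.7346*b^2 + 6.7122*b - 2.3452)/(1.2769*b^4 - 5.5596*b^3 + 10.6846*b^2 - 10.086*b + 4.2025)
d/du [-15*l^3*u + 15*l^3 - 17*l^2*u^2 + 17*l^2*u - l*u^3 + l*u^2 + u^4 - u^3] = -15*l^3 - 34*l^2*u + 17*l^2 - 3*l*u^2 + 2*l*u + 4*u^3 - 3*u^2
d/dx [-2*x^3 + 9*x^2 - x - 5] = -6*x^2 + 18*x - 1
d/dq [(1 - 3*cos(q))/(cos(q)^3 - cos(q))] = (-6*cos(q)^3 + 3*cos(q)^2 - 1)/(sin(q)^3*cos(q)^2)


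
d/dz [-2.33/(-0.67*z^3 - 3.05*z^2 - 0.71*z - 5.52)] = (-4.6833*z^2 - 14.213*z - 1.6543)/(0.67*z^3 + 3.05*z^2 + 0.71*z + 5.52)^2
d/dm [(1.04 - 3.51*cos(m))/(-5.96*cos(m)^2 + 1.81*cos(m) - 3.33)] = (20.9196*cos(m)^2 - 12.3968*cos(m) - 9.8059)*sin(m)/(35.5216*cos(m)^4 - 21.5752*cos(m)^3 + 42.9697*cos(m)^2 - 12.0546*cos(m) + 11.0889)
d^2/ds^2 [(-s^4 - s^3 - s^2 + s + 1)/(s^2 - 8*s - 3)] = 2*(-s^6 + 24*s^5 - 183*s^4 - 266*s^3 - 132*s^2 - 42*s + 34)/(s^6 - 24*s^5 + 183*s^4 - 368*s^3 - 549*s^2 - 216*s - 27)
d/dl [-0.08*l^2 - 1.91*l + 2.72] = -0.16*l - 1.91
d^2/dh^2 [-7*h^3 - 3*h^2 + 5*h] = -42*h - 6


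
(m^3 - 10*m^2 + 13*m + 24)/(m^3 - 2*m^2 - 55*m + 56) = (m^2 - 2*m - 3)/(m^2 + 6*m - 7)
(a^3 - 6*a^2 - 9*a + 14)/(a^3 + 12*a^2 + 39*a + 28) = (a^3 - 6*a^2 - 9*a + 14)/(a^3 + 12*a^2 + 39*a + 28)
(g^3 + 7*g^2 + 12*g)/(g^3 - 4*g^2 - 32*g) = (g + 3)/(g - 8)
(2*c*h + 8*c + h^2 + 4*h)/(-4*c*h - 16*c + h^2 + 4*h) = (-2*c - h)/(4*c - h)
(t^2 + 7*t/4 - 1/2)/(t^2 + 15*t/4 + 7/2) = (4*t - 1)/(4*t + 7)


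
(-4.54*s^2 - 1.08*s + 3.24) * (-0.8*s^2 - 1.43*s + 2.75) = 3.632*s^4 + 7.3562*s^3 - 13.5326*s^2 - 7.6032*s + 8.91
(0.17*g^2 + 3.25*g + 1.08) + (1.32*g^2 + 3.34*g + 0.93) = 1.49*g^2 + 6.59*g + 2.01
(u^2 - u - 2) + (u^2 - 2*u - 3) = 2*u^2 - 3*u - 5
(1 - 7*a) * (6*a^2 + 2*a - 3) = -42*a^3 - 8*a^2 + 23*a - 3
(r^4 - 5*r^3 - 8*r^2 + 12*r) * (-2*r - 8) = -2*r^5 + 2*r^4 + 56*r^3 + 40*r^2 - 96*r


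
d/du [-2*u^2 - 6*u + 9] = -4*u - 6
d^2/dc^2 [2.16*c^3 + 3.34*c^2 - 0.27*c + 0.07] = 12.96*c + 6.68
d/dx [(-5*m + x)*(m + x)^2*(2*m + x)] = -23*m^3 - 30*m^2*x - 3*m*x^2 + 4*x^3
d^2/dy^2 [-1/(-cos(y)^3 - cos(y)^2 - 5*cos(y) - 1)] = ((23*cos(y) + 8*cos(2*y) + 9*cos(3*y))*(cos(y)^3 + cos(y)^2 + 5*cos(y) + 1)/4 + 2*(3*cos(y)^2 + 2*cos(y) + 5)^2*sin(y)^2)/(cos(y)^3 + cos(y)^2 + 5*cos(y) + 1)^3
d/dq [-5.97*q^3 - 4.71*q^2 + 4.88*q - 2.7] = -17.91*q^2 - 9.42*q + 4.88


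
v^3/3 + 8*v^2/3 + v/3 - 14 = (v/3 + 1)*(v - 2)*(v + 7)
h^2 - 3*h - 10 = (h - 5)*(h + 2)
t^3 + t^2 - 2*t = t*(t - 1)*(t + 2)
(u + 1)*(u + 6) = u^2 + 7*u + 6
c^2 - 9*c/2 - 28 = (c - 8)*(c + 7/2)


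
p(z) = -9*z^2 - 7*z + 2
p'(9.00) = -169.00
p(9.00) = -790.00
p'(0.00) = -7.00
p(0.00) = 2.00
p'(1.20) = -28.60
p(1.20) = -19.36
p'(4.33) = -84.94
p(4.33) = -197.05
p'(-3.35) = 53.30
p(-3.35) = -75.55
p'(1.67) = -37.06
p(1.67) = -34.79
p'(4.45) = -87.10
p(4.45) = -207.37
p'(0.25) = -11.50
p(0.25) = -0.31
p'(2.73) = -56.14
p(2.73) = -84.19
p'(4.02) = -79.36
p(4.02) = -171.58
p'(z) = -18*z - 7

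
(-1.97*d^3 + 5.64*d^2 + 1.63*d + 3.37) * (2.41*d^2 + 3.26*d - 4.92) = -4.7477*d^5 + 7.1702*d^4 + 32.0071*d^3 - 14.3133*d^2 + 2.9666*d - 16.5804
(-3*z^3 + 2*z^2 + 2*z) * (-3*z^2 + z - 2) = 9*z^5 - 9*z^4 + 2*z^3 - 2*z^2 - 4*z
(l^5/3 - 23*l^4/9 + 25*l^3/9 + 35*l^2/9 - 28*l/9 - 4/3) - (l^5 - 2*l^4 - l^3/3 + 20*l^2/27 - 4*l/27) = -2*l^5/3 - 5*l^4/9 + 28*l^3/9 + 85*l^2/27 - 80*l/27 - 4/3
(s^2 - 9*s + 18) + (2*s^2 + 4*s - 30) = 3*s^2 - 5*s - 12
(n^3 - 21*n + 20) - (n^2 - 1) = n^3 - n^2 - 21*n + 21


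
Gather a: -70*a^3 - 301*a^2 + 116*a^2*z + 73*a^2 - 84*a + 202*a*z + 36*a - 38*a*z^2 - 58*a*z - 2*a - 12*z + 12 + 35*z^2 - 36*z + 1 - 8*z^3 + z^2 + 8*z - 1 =-70*a^3 + a^2*(116*z - 228) + a*(-38*z^2 + 144*z - 50) - 8*z^3 + 36*z^2 - 40*z + 12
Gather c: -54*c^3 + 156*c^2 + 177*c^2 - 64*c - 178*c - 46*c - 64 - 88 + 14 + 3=-54*c^3 + 333*c^2 - 288*c - 135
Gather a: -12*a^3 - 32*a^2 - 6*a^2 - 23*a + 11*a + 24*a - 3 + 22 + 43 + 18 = -12*a^3 - 38*a^2 + 12*a + 80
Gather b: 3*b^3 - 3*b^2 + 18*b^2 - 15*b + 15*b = 3*b^3 + 15*b^2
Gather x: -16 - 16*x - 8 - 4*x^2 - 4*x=-4*x^2 - 20*x - 24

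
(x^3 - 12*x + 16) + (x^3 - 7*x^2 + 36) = 2*x^3 - 7*x^2 - 12*x + 52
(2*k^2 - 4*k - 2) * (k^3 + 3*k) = 2*k^5 - 4*k^4 + 4*k^3 - 12*k^2 - 6*k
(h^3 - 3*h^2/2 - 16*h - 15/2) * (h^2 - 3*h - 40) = h^5 - 9*h^4/2 - 103*h^3/2 + 201*h^2/2 + 1325*h/2 + 300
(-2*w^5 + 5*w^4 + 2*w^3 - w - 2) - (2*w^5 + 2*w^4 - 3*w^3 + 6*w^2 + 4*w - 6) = -4*w^5 + 3*w^4 + 5*w^3 - 6*w^2 - 5*w + 4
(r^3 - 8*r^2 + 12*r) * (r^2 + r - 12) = r^5 - 7*r^4 - 8*r^3 + 108*r^2 - 144*r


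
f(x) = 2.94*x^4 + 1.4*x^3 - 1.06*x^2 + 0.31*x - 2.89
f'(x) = 11.76*x^3 + 4.2*x^2 - 2.12*x + 0.31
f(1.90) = 41.79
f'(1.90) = 92.11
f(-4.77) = 1341.59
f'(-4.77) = -1170.34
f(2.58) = 145.16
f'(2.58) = 224.76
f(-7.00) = 6521.74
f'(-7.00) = -3812.73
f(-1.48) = 3.90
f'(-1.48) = -25.48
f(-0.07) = -2.92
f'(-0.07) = 0.47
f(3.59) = 537.68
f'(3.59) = 590.94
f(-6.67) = 5351.48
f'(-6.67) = -3288.37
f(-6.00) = 3464.93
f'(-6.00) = -2375.93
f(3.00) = 264.44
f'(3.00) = 349.27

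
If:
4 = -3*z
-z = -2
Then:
No Solution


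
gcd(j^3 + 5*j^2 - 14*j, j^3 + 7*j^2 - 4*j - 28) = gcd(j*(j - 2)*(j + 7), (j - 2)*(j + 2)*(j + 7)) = j^2 + 5*j - 14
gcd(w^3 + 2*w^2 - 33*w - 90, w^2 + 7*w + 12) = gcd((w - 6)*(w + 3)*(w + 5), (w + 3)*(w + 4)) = w + 3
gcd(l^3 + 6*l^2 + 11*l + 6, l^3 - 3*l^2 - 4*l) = l + 1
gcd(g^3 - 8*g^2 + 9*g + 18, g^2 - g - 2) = g + 1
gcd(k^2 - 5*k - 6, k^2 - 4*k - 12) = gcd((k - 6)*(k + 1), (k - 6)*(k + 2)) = k - 6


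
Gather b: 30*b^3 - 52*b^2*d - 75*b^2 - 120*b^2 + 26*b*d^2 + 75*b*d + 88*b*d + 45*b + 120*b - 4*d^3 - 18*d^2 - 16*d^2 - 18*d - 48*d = 30*b^3 + b^2*(-52*d - 195) + b*(26*d^2 + 163*d + 165) - 4*d^3 - 34*d^2 - 66*d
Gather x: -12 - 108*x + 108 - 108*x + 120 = 216 - 216*x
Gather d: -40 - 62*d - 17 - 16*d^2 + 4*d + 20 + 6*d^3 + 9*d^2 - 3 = 6*d^3 - 7*d^2 - 58*d - 40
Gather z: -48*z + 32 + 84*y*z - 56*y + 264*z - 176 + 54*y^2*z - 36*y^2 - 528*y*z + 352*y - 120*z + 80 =-36*y^2 + 296*y + z*(54*y^2 - 444*y + 96) - 64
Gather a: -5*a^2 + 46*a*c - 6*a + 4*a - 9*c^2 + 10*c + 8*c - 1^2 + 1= -5*a^2 + a*(46*c - 2) - 9*c^2 + 18*c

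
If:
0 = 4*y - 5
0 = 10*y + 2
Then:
No Solution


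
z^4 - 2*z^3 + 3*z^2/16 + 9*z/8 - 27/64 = (z - 3/2)*(z - 3/4)*(z - 1/2)*(z + 3/4)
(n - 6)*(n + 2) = n^2 - 4*n - 12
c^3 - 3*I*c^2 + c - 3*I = (c - 3*I)*(c - I)*(c + I)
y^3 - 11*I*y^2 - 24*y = y*(y - 8*I)*(y - 3*I)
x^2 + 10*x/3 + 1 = (x + 1/3)*(x + 3)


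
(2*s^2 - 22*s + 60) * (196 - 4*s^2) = -8*s^4 + 88*s^3 + 152*s^2 - 4312*s + 11760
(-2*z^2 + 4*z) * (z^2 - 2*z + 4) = -2*z^4 + 8*z^3 - 16*z^2 + 16*z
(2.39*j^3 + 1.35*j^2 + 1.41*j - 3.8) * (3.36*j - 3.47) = 8.0304*j^4 - 3.7573*j^3 + 0.0530999999999988*j^2 - 17.6607*j + 13.186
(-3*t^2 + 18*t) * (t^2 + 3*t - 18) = -3*t^4 + 9*t^3 + 108*t^2 - 324*t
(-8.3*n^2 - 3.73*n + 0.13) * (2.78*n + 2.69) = -23.074*n^3 - 32.6964*n^2 - 9.6723*n + 0.3497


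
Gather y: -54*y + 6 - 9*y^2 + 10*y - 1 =-9*y^2 - 44*y + 5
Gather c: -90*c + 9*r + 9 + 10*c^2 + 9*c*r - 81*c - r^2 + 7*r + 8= 10*c^2 + c*(9*r - 171) - r^2 + 16*r + 17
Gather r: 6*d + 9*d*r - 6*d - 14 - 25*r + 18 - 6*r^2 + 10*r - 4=-6*r^2 + r*(9*d - 15)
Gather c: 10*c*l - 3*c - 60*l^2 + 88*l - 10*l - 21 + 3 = c*(10*l - 3) - 60*l^2 + 78*l - 18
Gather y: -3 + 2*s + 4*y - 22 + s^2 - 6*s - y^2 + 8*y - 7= s^2 - 4*s - y^2 + 12*y - 32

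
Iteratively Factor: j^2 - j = (j - 1)*(j)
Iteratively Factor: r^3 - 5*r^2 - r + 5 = (r - 1)*(r^2 - 4*r - 5) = (r - 1)*(r + 1)*(r - 5)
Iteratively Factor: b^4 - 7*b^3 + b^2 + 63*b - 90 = (b + 3)*(b^3 - 10*b^2 + 31*b - 30) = (b - 3)*(b + 3)*(b^2 - 7*b + 10) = (b - 5)*(b - 3)*(b + 3)*(b - 2)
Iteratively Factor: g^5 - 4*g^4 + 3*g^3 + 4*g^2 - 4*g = (g)*(g^4 - 4*g^3 + 3*g^2 + 4*g - 4) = g*(g - 2)*(g^3 - 2*g^2 - g + 2) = g*(g - 2)*(g + 1)*(g^2 - 3*g + 2) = g*(g - 2)^2*(g + 1)*(g - 1)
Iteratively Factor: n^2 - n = (n)*(n - 1)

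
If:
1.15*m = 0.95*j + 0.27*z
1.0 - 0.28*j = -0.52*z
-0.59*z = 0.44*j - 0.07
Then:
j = 1.59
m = 1.06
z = -1.07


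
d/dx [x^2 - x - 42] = 2*x - 1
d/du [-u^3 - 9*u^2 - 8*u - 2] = -3*u^2 - 18*u - 8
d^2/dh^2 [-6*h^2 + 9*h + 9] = -12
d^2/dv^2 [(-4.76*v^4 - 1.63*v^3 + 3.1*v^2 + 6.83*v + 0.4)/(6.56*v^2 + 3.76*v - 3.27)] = (-409.679872*v^6 - 704.449535999999*v^5 + 208.876416*v^4 + 1255.2952*v^3 + 11.7415679999999*v^2 + 833.691054*v + 262.719452)/(282.300416*v^6 + 485.419008*v^5 - 143.931648*v^4 - 430.781696*v^3 + 71.746416*v^2 + 120.615912*v - 34.965783)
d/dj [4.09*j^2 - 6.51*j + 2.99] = 8.18*j - 6.51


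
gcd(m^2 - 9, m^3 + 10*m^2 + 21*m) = m + 3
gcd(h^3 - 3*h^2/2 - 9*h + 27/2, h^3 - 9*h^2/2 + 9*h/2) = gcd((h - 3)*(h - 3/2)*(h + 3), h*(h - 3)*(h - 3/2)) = h^2 - 9*h/2 + 9/2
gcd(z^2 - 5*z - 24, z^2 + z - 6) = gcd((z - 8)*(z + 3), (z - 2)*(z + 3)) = z + 3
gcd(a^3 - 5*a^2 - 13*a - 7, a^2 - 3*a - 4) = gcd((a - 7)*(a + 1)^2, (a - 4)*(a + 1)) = a + 1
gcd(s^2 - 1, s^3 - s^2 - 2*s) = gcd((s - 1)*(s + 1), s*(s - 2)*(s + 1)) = s + 1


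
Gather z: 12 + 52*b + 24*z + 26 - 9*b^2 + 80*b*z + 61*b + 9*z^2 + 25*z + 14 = -9*b^2 + 113*b + 9*z^2 + z*(80*b + 49) + 52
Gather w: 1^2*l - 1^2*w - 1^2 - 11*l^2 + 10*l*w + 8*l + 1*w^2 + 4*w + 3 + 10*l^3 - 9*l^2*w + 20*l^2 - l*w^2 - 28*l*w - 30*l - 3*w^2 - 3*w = 10*l^3 + 9*l^2 - 21*l + w^2*(-l - 2) + w*(-9*l^2 - 18*l) + 2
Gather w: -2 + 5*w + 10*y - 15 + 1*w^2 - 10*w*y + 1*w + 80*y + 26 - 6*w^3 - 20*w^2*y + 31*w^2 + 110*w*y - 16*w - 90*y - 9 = -6*w^3 + w^2*(32 - 20*y) + w*(100*y - 10)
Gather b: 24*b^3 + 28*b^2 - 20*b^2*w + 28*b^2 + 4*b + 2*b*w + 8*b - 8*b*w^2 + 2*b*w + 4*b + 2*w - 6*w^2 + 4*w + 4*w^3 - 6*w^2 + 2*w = 24*b^3 + b^2*(56 - 20*w) + b*(-8*w^2 + 4*w + 16) + 4*w^3 - 12*w^2 + 8*w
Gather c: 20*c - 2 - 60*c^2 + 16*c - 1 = -60*c^2 + 36*c - 3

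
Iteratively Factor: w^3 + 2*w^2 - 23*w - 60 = (w + 4)*(w^2 - 2*w - 15) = (w - 5)*(w + 4)*(w + 3)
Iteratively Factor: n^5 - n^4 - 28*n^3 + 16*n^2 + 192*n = (n - 4)*(n^4 + 3*n^3 - 16*n^2 - 48*n) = (n - 4)^2*(n^3 + 7*n^2 + 12*n) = (n - 4)^2*(n + 4)*(n^2 + 3*n) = n*(n - 4)^2*(n + 4)*(n + 3)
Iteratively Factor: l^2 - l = (l - 1)*(l)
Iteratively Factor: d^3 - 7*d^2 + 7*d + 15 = (d + 1)*(d^2 - 8*d + 15) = (d - 3)*(d + 1)*(d - 5)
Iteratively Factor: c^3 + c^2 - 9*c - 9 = (c + 1)*(c^2 - 9) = (c - 3)*(c + 1)*(c + 3)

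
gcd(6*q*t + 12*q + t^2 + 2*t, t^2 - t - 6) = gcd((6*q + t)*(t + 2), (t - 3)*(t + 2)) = t + 2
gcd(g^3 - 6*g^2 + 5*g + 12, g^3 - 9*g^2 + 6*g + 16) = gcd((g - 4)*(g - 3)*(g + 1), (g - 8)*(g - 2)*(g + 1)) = g + 1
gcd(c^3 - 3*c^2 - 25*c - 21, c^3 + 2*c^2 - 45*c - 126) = c^2 - 4*c - 21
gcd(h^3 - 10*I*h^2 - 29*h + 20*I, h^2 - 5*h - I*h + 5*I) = h - I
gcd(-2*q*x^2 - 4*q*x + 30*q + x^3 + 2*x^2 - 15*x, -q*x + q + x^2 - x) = 1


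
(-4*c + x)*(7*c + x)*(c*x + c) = -28*c^3*x - 28*c^3 + 3*c^2*x^2 + 3*c^2*x + c*x^3 + c*x^2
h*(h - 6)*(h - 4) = h^3 - 10*h^2 + 24*h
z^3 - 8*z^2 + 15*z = z*(z - 5)*(z - 3)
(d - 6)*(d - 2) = d^2 - 8*d + 12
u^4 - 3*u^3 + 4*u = u*(u - 2)^2*(u + 1)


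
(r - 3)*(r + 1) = r^2 - 2*r - 3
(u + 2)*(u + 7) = u^2 + 9*u + 14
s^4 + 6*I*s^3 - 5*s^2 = s^2*(s + I)*(s + 5*I)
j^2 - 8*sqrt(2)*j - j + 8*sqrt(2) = (j - 1)*(j - 8*sqrt(2))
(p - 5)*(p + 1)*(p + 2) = p^3 - 2*p^2 - 13*p - 10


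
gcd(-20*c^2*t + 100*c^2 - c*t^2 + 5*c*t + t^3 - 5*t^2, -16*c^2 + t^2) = 4*c + t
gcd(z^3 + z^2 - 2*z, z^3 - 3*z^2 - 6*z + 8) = z^2 + z - 2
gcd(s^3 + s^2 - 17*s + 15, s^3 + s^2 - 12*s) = s - 3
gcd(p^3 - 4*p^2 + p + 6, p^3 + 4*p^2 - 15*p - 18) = p^2 - 2*p - 3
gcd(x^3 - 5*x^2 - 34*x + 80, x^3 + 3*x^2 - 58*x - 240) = x^2 - 3*x - 40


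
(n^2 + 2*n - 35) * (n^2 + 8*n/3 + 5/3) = n^4 + 14*n^3/3 - 28*n^2 - 90*n - 175/3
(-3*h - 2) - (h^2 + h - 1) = -h^2 - 4*h - 1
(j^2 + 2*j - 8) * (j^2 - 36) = j^4 + 2*j^3 - 44*j^2 - 72*j + 288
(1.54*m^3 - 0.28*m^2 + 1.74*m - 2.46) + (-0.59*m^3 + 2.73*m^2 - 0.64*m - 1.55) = 0.95*m^3 + 2.45*m^2 + 1.1*m - 4.01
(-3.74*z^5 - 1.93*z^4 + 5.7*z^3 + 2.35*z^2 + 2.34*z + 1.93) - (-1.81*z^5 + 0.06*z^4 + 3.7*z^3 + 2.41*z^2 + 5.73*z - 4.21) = -1.93*z^5 - 1.99*z^4 + 2.0*z^3 - 0.0600000000000001*z^2 - 3.39*z + 6.14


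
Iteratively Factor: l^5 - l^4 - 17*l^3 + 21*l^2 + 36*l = (l + 1)*(l^4 - 2*l^3 - 15*l^2 + 36*l) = (l - 3)*(l + 1)*(l^3 + l^2 - 12*l) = (l - 3)*(l + 1)*(l + 4)*(l^2 - 3*l) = (l - 3)^2*(l + 1)*(l + 4)*(l)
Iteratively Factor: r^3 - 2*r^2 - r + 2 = (r + 1)*(r^2 - 3*r + 2) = (r - 2)*(r + 1)*(r - 1)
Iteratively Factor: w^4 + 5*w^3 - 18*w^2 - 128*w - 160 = (w + 4)*(w^3 + w^2 - 22*w - 40) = (w + 4)^2*(w^2 - 3*w - 10) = (w - 5)*(w + 4)^2*(w + 2)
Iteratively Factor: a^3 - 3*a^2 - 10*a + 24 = (a + 3)*(a^2 - 6*a + 8) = (a - 2)*(a + 3)*(a - 4)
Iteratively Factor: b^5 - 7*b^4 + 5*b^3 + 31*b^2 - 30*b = (b)*(b^4 - 7*b^3 + 5*b^2 + 31*b - 30) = b*(b + 2)*(b^3 - 9*b^2 + 23*b - 15) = b*(b - 3)*(b + 2)*(b^2 - 6*b + 5) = b*(b - 5)*(b - 3)*(b + 2)*(b - 1)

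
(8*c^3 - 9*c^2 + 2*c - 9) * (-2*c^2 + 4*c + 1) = -16*c^5 + 50*c^4 - 32*c^3 + 17*c^2 - 34*c - 9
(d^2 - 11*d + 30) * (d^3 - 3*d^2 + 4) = d^5 - 14*d^4 + 63*d^3 - 86*d^2 - 44*d + 120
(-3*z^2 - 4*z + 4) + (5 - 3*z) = -3*z^2 - 7*z + 9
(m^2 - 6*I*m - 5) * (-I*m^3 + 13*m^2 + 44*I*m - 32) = -I*m^5 + 7*m^4 - 29*I*m^3 + 167*m^2 - 28*I*m + 160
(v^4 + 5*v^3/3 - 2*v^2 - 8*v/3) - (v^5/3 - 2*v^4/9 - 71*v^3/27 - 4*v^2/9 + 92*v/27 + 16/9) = -v^5/3 + 11*v^4/9 + 116*v^3/27 - 14*v^2/9 - 164*v/27 - 16/9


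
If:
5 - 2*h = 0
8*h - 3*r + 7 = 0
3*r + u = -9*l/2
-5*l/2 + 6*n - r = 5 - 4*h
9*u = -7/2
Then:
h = 5/2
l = -479/81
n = -1747/972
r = 9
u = -7/18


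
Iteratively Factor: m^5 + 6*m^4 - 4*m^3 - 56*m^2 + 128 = (m - 2)*(m^4 + 8*m^3 + 12*m^2 - 32*m - 64) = (m - 2)^2*(m^3 + 10*m^2 + 32*m + 32) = (m - 2)^2*(m + 4)*(m^2 + 6*m + 8) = (m - 2)^2*(m + 4)^2*(m + 2)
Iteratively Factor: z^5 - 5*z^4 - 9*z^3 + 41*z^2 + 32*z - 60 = (z - 3)*(z^4 - 2*z^3 - 15*z^2 - 4*z + 20) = (z - 3)*(z + 2)*(z^3 - 4*z^2 - 7*z + 10) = (z - 3)*(z - 1)*(z + 2)*(z^2 - 3*z - 10) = (z - 3)*(z - 1)*(z + 2)^2*(z - 5)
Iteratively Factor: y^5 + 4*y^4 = (y)*(y^4 + 4*y^3) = y^2*(y^3 + 4*y^2) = y^3*(y^2 + 4*y) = y^4*(y + 4)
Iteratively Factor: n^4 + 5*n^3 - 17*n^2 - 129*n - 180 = (n - 5)*(n^3 + 10*n^2 + 33*n + 36) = (n - 5)*(n + 4)*(n^2 + 6*n + 9) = (n - 5)*(n + 3)*(n + 4)*(n + 3)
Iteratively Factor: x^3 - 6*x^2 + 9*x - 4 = (x - 1)*(x^2 - 5*x + 4) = (x - 1)^2*(x - 4)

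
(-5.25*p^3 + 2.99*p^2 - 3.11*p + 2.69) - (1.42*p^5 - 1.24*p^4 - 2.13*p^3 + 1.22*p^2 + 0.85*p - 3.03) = -1.42*p^5 + 1.24*p^4 - 3.12*p^3 + 1.77*p^2 - 3.96*p + 5.72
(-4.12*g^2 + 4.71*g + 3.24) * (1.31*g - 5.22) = -5.3972*g^3 + 27.6765*g^2 - 20.3418*g - 16.9128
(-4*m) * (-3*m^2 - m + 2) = 12*m^3 + 4*m^2 - 8*m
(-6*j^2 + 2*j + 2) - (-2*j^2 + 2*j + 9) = -4*j^2 - 7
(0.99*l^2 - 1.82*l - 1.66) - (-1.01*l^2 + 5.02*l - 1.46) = 2.0*l^2 - 6.84*l - 0.2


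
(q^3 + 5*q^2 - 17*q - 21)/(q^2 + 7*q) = q - 2 - 3/q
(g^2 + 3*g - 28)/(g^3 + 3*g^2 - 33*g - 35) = (g - 4)/(g^2 - 4*g - 5)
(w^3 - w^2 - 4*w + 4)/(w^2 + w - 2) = w - 2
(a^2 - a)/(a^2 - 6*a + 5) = a/(a - 5)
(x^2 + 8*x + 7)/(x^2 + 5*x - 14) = (x + 1)/(x - 2)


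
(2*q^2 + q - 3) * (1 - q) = -2*q^3 + q^2 + 4*q - 3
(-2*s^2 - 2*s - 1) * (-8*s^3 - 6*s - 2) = 16*s^5 + 16*s^4 + 20*s^3 + 16*s^2 + 10*s + 2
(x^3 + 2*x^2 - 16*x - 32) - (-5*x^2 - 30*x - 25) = x^3 + 7*x^2 + 14*x - 7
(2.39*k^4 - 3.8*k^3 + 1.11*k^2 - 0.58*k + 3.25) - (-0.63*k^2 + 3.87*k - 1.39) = 2.39*k^4 - 3.8*k^3 + 1.74*k^2 - 4.45*k + 4.64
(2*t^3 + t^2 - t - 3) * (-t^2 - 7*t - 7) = -2*t^5 - 15*t^4 - 20*t^3 + 3*t^2 + 28*t + 21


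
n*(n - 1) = n^2 - n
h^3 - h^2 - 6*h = h*(h - 3)*(h + 2)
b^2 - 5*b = b*(b - 5)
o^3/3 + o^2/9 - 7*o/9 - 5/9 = (o/3 + 1/3)*(o - 5/3)*(o + 1)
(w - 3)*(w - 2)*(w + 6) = w^3 + w^2 - 24*w + 36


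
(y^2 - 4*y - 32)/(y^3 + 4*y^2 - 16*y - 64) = (y - 8)/(y^2 - 16)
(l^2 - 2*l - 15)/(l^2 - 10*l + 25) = (l + 3)/(l - 5)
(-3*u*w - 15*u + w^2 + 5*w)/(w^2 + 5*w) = (-3*u + w)/w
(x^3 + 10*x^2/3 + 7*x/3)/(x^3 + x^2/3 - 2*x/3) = (3*x + 7)/(3*x - 2)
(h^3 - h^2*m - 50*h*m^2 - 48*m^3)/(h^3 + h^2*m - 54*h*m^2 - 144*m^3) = (h + m)/(h + 3*m)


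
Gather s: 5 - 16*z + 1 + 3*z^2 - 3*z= 3*z^2 - 19*z + 6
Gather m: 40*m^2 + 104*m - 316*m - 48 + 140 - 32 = 40*m^2 - 212*m + 60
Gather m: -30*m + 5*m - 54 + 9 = -25*m - 45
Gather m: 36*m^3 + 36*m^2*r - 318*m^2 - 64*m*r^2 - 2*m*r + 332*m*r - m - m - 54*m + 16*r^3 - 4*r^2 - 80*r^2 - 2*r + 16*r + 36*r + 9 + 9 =36*m^3 + m^2*(36*r - 318) + m*(-64*r^2 + 330*r - 56) + 16*r^3 - 84*r^2 + 50*r + 18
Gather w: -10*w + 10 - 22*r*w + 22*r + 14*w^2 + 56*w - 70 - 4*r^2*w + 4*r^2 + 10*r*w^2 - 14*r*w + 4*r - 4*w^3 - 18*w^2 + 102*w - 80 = 4*r^2 + 26*r - 4*w^3 + w^2*(10*r - 4) + w*(-4*r^2 - 36*r + 148) - 140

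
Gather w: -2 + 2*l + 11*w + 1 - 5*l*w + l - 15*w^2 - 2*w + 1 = 3*l - 15*w^2 + w*(9 - 5*l)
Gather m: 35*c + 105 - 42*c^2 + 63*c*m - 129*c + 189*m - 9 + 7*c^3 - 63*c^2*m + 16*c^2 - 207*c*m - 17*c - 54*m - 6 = 7*c^3 - 26*c^2 - 111*c + m*(-63*c^2 - 144*c + 135) + 90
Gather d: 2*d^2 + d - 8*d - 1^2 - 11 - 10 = 2*d^2 - 7*d - 22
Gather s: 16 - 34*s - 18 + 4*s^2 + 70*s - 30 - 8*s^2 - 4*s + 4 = -4*s^2 + 32*s - 28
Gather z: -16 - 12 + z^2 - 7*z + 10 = z^2 - 7*z - 18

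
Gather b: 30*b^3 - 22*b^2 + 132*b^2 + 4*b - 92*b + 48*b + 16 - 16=30*b^3 + 110*b^2 - 40*b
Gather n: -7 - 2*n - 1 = -2*n - 8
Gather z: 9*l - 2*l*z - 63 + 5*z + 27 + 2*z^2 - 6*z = 9*l + 2*z^2 + z*(-2*l - 1) - 36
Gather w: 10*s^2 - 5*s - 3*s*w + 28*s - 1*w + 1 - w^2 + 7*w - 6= 10*s^2 + 23*s - w^2 + w*(6 - 3*s) - 5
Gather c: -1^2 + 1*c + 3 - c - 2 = 0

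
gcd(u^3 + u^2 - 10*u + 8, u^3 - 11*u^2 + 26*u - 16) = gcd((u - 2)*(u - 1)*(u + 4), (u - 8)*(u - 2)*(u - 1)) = u^2 - 3*u + 2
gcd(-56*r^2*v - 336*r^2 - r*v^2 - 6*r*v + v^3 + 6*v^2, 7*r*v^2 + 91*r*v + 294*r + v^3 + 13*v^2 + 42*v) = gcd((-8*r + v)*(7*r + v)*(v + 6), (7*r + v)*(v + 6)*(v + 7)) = 7*r*v + 42*r + v^2 + 6*v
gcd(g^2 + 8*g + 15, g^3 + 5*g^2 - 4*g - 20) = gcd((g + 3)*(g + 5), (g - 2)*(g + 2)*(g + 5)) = g + 5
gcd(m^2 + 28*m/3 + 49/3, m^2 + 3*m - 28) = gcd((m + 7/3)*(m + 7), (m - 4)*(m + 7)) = m + 7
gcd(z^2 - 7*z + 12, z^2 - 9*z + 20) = z - 4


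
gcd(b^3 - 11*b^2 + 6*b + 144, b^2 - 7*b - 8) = b - 8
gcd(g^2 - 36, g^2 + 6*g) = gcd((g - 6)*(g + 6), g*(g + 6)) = g + 6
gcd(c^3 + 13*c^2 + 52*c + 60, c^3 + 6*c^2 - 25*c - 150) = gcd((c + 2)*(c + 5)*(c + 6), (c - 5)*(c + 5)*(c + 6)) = c^2 + 11*c + 30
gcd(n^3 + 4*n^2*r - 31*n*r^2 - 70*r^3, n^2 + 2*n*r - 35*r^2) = -n^2 - 2*n*r + 35*r^2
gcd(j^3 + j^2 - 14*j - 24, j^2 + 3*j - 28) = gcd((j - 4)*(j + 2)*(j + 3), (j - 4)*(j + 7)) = j - 4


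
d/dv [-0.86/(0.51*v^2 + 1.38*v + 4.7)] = (0.8772*v + 1.1868)/(0.51*v^2 + 1.38*v + 4.7)^2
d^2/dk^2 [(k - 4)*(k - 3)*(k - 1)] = 6*k - 16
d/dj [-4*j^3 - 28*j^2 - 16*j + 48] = -12*j^2 - 56*j - 16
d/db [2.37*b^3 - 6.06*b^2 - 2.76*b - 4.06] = 7.11*b^2 - 12.12*b - 2.76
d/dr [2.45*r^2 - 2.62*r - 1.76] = 4.9*r - 2.62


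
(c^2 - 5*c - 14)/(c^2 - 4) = (c - 7)/(c - 2)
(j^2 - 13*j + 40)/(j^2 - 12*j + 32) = (j - 5)/(j - 4)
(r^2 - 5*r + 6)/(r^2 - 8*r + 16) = (r^2 - 5*r + 6)/(r^2 - 8*r + 16)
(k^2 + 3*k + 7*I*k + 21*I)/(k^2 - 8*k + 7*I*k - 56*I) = (k + 3)/(k - 8)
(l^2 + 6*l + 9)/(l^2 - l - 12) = (l + 3)/(l - 4)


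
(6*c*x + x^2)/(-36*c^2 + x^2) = x/(-6*c + x)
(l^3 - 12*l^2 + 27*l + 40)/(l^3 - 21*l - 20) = (l - 8)/(l + 4)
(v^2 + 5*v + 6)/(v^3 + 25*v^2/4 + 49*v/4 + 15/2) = 4/(4*v + 5)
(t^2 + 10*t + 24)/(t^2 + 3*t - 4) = (t + 6)/(t - 1)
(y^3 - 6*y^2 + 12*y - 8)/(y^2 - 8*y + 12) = (y^2 - 4*y + 4)/(y - 6)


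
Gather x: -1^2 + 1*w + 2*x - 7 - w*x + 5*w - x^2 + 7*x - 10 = 6*w - x^2 + x*(9 - w) - 18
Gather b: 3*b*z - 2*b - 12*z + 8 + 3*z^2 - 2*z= b*(3*z - 2) + 3*z^2 - 14*z + 8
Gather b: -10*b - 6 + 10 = 4 - 10*b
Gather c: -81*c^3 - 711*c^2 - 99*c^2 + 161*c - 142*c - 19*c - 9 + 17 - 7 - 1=-81*c^3 - 810*c^2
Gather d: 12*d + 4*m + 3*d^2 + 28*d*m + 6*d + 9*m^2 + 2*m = 3*d^2 + d*(28*m + 18) + 9*m^2 + 6*m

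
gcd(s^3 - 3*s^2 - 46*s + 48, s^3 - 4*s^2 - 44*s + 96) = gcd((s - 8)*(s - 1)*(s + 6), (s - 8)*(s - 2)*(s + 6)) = s^2 - 2*s - 48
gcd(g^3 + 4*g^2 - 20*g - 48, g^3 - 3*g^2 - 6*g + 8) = g^2 - 2*g - 8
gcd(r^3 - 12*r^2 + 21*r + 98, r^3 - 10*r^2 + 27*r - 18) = 1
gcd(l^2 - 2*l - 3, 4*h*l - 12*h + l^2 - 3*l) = l - 3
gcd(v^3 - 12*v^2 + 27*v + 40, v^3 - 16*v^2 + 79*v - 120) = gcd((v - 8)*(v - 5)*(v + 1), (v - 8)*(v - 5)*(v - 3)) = v^2 - 13*v + 40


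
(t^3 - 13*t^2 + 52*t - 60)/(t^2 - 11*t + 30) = t - 2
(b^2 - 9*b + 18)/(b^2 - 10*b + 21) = (b - 6)/(b - 7)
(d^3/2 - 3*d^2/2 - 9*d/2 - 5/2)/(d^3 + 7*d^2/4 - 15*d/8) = 4*(d^3 - 3*d^2 - 9*d - 5)/(d*(8*d^2 + 14*d - 15))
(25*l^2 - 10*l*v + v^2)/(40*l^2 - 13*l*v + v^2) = (-5*l + v)/(-8*l + v)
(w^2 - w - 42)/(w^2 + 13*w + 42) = (w - 7)/(w + 7)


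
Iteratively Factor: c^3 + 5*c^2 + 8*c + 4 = (c + 2)*(c^2 + 3*c + 2) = (c + 1)*(c + 2)*(c + 2)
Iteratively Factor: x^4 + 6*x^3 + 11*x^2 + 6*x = (x)*(x^3 + 6*x^2 + 11*x + 6) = x*(x + 1)*(x^2 + 5*x + 6) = x*(x + 1)*(x + 2)*(x + 3)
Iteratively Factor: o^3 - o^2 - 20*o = (o)*(o^2 - o - 20) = o*(o + 4)*(o - 5)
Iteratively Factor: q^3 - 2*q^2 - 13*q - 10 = (q - 5)*(q^2 + 3*q + 2) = (q - 5)*(q + 1)*(q + 2)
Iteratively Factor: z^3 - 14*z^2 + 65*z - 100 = (z - 5)*(z^2 - 9*z + 20) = (z - 5)*(z - 4)*(z - 5)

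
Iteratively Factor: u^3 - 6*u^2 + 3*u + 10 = (u + 1)*(u^2 - 7*u + 10) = (u - 2)*(u + 1)*(u - 5)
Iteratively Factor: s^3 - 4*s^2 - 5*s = (s - 5)*(s^2 + s) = (s - 5)*(s + 1)*(s)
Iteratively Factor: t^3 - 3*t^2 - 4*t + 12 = (t - 2)*(t^2 - t - 6) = (t - 2)*(t + 2)*(t - 3)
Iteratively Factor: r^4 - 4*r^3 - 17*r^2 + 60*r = (r - 5)*(r^3 + r^2 - 12*r) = (r - 5)*(r - 3)*(r^2 + 4*r) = r*(r - 5)*(r - 3)*(r + 4)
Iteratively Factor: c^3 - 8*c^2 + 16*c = (c)*(c^2 - 8*c + 16) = c*(c - 4)*(c - 4)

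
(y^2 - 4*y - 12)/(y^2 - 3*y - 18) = (y + 2)/(y + 3)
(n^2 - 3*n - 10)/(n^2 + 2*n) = (n - 5)/n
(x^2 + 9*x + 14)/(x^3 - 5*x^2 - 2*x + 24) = (x + 7)/(x^2 - 7*x + 12)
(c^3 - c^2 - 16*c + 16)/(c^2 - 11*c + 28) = (c^2 + 3*c - 4)/(c - 7)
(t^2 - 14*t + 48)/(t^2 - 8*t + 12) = (t - 8)/(t - 2)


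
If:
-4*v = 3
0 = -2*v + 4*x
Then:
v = -3/4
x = -3/8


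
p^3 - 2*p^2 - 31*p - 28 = (p - 7)*(p + 1)*(p + 4)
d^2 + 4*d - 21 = (d - 3)*(d + 7)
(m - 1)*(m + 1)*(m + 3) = m^3 + 3*m^2 - m - 3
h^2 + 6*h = h*(h + 6)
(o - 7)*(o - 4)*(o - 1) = o^3 - 12*o^2 + 39*o - 28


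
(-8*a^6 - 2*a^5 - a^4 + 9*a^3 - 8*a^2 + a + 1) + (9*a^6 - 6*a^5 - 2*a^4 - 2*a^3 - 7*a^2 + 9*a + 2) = a^6 - 8*a^5 - 3*a^4 + 7*a^3 - 15*a^2 + 10*a + 3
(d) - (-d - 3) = 2*d + 3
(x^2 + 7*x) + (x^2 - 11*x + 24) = 2*x^2 - 4*x + 24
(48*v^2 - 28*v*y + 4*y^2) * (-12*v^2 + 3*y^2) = -576*v^4 + 336*v^3*y + 96*v^2*y^2 - 84*v*y^3 + 12*y^4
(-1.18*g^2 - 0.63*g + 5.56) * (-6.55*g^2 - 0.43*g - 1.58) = 7.729*g^4 + 4.6339*g^3 - 34.2827*g^2 - 1.3954*g - 8.7848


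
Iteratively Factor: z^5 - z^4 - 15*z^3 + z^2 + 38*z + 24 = (z + 3)*(z^4 - 4*z^3 - 3*z^2 + 10*z + 8) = (z + 1)*(z + 3)*(z^3 - 5*z^2 + 2*z + 8) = (z - 2)*(z + 1)*(z + 3)*(z^2 - 3*z - 4) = (z - 2)*(z + 1)^2*(z + 3)*(z - 4)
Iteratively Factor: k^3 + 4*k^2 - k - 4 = (k + 1)*(k^2 + 3*k - 4) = (k - 1)*(k + 1)*(k + 4)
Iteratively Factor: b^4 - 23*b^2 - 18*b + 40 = (b - 5)*(b^3 + 5*b^2 + 2*b - 8) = (b - 5)*(b - 1)*(b^2 + 6*b + 8) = (b - 5)*(b - 1)*(b + 4)*(b + 2)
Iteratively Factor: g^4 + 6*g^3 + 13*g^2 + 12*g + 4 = (g + 2)*(g^3 + 4*g^2 + 5*g + 2) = (g + 2)^2*(g^2 + 2*g + 1) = (g + 1)*(g + 2)^2*(g + 1)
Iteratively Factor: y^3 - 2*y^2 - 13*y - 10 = (y + 2)*(y^2 - 4*y - 5) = (y + 1)*(y + 2)*(y - 5)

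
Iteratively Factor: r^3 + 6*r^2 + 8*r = (r + 2)*(r^2 + 4*r) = r*(r + 2)*(r + 4)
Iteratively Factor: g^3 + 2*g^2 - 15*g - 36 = (g + 3)*(g^2 - g - 12) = (g - 4)*(g + 3)*(g + 3)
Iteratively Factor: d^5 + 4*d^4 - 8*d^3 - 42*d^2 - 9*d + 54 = (d + 3)*(d^4 + d^3 - 11*d^2 - 9*d + 18) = (d - 3)*(d + 3)*(d^3 + 4*d^2 + d - 6) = (d - 3)*(d - 1)*(d + 3)*(d^2 + 5*d + 6) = (d - 3)*(d - 1)*(d + 2)*(d + 3)*(d + 3)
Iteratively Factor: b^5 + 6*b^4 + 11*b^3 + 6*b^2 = (b + 1)*(b^4 + 5*b^3 + 6*b^2) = b*(b + 1)*(b^3 + 5*b^2 + 6*b) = b*(b + 1)*(b + 2)*(b^2 + 3*b) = b^2*(b + 1)*(b + 2)*(b + 3)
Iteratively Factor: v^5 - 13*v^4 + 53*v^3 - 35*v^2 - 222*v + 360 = (v - 4)*(v^4 - 9*v^3 + 17*v^2 + 33*v - 90) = (v - 4)*(v + 2)*(v^3 - 11*v^2 + 39*v - 45) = (v - 4)*(v - 3)*(v + 2)*(v^2 - 8*v + 15) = (v - 5)*(v - 4)*(v - 3)*(v + 2)*(v - 3)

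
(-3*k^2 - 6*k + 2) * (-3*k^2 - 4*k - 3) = 9*k^4 + 30*k^3 + 27*k^2 + 10*k - 6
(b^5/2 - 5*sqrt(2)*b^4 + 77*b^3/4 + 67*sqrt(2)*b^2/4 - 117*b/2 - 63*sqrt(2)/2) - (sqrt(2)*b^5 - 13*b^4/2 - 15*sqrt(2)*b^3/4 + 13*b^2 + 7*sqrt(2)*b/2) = -sqrt(2)*b^5 + b^5/2 - 5*sqrt(2)*b^4 + 13*b^4/2 + 15*sqrt(2)*b^3/4 + 77*b^3/4 - 13*b^2 + 67*sqrt(2)*b^2/4 - 117*b/2 - 7*sqrt(2)*b/2 - 63*sqrt(2)/2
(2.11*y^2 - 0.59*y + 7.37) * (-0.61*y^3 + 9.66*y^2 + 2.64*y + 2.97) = -1.2871*y^5 + 20.7425*y^4 - 4.6247*y^3 + 75.9033*y^2 + 17.7045*y + 21.8889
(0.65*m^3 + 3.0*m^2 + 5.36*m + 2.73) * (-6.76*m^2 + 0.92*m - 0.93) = -4.394*m^5 - 19.682*m^4 - 34.0781*m^3 - 16.3136*m^2 - 2.4732*m - 2.5389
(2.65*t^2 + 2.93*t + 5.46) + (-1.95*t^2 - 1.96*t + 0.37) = 0.7*t^2 + 0.97*t + 5.83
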